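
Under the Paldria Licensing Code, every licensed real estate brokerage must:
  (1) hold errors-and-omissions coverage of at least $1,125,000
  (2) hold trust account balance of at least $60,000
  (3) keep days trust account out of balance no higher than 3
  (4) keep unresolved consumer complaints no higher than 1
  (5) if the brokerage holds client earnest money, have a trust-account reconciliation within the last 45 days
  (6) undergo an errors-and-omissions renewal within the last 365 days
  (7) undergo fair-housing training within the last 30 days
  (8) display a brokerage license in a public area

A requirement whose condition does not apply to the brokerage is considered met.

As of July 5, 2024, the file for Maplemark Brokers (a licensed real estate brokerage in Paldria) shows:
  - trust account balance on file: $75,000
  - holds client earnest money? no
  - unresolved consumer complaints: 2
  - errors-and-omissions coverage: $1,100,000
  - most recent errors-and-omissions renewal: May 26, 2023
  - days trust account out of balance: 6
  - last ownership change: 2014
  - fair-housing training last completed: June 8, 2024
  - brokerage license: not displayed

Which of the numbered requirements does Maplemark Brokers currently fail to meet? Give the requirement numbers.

1. errors-and-omissions coverage $1,100,000 < $1,125,000 → not met
2. trust account balance $75,000 ≥ $60,000 → met
3. days trust account out of balance 6 > 3 → not met
4. unresolved consumer complaints 2 > 1 → not met
5. condition 'holds client earnest money' does not hold → requirement n/a → met
6. errors-and-omissions renewal 406 days ago vs limit 365 → not met
7. fair-housing training 27 days ago vs limit 30 → met
8. brokerage license absent → not met
Not met: 1, 3, 4, 6, 8

1, 3, 4, 6, 8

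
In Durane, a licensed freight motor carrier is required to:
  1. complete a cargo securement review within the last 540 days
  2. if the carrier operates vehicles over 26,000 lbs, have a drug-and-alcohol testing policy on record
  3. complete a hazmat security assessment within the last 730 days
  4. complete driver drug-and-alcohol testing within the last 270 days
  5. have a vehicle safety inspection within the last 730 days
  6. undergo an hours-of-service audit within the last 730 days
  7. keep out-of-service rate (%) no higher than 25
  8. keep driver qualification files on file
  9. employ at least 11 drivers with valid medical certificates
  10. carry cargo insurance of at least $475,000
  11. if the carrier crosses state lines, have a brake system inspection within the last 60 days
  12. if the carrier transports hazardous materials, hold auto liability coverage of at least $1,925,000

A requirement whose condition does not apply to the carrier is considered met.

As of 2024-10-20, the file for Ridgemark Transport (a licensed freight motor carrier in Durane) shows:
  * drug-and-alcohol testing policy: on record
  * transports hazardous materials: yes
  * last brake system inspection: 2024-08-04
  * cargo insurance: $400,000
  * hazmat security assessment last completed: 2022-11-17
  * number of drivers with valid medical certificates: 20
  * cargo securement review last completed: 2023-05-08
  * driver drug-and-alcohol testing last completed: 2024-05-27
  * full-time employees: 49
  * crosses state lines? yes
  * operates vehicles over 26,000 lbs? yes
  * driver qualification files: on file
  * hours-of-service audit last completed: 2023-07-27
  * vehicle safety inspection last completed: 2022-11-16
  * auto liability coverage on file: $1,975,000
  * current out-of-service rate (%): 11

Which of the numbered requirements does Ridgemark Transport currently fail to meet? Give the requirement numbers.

10, 11

1. cargo securement review 531 days ago vs limit 540 → met
2. condition 'operates vehicles over 26,000 lbs' holds; drug-and-alcohol testing policy present → met
3. hazmat security assessment 703 days ago vs limit 730 → met
4. driver drug-and-alcohol testing 146 days ago vs limit 270 → met
5. vehicle safety inspection 704 days ago vs limit 730 → met
6. hours-of-service audit 451 days ago vs limit 730 → met
7. out-of-service rate (%) 11 ≤ 25 → met
8. driver qualification files present → met
9. drivers with valid medical certificates 20 ≥ 11 → met
10. cargo insurance $400,000 < $475,000 → not met
11. condition 'crosses state lines' holds; brake system inspection 77 days ago vs limit 60 → not met
12. condition 'transports hazardous materials' holds; auto liability coverage $1,975,000 ≥ $1,925,000 → met
Not met: 10, 11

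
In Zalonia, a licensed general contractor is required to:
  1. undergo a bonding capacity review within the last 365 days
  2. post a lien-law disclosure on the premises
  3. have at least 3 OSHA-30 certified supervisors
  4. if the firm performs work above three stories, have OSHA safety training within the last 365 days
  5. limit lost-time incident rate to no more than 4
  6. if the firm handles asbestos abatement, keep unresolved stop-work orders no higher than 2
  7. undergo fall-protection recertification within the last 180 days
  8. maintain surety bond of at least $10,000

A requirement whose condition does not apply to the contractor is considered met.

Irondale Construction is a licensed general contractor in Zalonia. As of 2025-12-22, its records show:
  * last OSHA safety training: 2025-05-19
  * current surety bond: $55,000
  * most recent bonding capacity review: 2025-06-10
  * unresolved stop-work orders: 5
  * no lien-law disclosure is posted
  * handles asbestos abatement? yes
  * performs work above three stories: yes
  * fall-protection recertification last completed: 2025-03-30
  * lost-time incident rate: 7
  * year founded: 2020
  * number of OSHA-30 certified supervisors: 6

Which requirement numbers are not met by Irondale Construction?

1. bonding capacity review 195 days ago vs limit 365 → met
2. lien-law disclosure absent → not met
3. OSHA-30 certified supervisors 6 ≥ 3 → met
4. condition 'performs work above three stories' holds; OSHA safety training 217 days ago vs limit 365 → met
5. lost-time incident rate 7 > 4 → not met
6. condition 'handles asbestos abatement' holds; unresolved stop-work orders 5 > 2 → not met
7. fall-protection recertification 267 days ago vs limit 180 → not met
8. surety bond $55,000 ≥ $10,000 → met
Not met: 2, 5, 6, 7

2, 5, 6, 7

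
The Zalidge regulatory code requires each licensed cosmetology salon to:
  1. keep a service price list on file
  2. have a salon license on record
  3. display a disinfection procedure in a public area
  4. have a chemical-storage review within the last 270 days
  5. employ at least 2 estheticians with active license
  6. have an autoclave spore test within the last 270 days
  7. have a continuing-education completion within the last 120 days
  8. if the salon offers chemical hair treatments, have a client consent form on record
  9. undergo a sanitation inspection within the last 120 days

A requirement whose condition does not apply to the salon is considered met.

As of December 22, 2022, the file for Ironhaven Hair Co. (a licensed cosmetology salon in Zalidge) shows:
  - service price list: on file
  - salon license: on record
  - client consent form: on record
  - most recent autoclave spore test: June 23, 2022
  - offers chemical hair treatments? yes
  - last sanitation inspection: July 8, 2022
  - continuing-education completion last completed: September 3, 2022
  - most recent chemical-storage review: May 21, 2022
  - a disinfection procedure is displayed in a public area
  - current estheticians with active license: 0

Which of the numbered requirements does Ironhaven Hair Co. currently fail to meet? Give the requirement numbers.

1. service price list present → met
2. salon license present → met
3. disinfection procedure present → met
4. chemical-storage review 215 days ago vs limit 270 → met
5. estheticians with active license 0 < 2 → not met
6. autoclave spore test 182 days ago vs limit 270 → met
7. continuing-education completion 110 days ago vs limit 120 → met
8. condition 'offers chemical hair treatments' holds; client consent form present → met
9. sanitation inspection 167 days ago vs limit 120 → not met
Not met: 5, 9

5, 9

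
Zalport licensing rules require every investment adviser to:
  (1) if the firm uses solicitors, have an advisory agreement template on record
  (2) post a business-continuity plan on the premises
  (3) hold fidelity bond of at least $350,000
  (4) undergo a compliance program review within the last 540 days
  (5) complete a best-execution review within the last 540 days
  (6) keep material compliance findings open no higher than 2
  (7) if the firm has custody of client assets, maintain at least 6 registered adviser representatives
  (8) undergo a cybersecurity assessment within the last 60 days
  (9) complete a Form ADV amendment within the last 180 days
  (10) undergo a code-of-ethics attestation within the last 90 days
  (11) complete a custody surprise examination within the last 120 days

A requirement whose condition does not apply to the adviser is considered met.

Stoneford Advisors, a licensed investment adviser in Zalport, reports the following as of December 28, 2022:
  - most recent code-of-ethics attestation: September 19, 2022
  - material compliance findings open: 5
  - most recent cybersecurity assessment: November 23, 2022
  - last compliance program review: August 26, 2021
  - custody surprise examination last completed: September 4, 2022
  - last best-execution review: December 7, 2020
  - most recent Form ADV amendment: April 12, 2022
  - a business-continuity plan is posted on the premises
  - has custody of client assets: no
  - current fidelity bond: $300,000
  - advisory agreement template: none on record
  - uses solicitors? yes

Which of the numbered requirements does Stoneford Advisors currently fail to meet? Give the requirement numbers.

1, 3, 5, 6, 9, 10

1. condition 'uses solicitors' holds; advisory agreement template absent → not met
2. business-continuity plan present → met
3. fidelity bond $300,000 < $350,000 → not met
4. compliance program review 489 days ago vs limit 540 → met
5. best-execution review 751 days ago vs limit 540 → not met
6. material compliance findings open 5 > 2 → not met
7. condition 'has custody of client assets' does not hold → requirement n/a → met
8. cybersecurity assessment 35 days ago vs limit 60 → met
9. Form ADV amendment 260 days ago vs limit 180 → not met
10. code-of-ethics attestation 100 days ago vs limit 90 → not met
11. custody surprise examination 115 days ago vs limit 120 → met
Not met: 1, 3, 5, 6, 9, 10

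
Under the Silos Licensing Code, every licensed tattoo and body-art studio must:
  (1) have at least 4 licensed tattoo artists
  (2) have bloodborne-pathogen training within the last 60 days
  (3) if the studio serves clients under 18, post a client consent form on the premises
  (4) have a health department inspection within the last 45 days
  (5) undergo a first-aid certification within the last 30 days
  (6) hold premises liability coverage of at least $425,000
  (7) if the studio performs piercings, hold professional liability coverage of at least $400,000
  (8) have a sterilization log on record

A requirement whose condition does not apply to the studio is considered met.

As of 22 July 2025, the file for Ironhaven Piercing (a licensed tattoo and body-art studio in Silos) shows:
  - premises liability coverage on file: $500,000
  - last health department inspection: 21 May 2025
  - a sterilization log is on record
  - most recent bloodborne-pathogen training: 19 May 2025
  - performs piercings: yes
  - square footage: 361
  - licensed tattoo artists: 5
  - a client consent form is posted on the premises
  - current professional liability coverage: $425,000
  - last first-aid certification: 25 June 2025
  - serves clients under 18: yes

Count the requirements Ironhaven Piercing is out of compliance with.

1. licensed tattoo artists 5 ≥ 4 → met
2. bloodborne-pathogen training 64 days ago vs limit 60 → not met
3. condition 'serves clients under 18' holds; client consent form present → met
4. health department inspection 62 days ago vs limit 45 → not met
5. first-aid certification 27 days ago vs limit 30 → met
6. premises liability coverage $500,000 ≥ $425,000 → met
7. condition 'performs piercings' holds; professional liability coverage $425,000 ≥ $400,000 → met
8. sterilization log present → met
Not met: 2 of 8

2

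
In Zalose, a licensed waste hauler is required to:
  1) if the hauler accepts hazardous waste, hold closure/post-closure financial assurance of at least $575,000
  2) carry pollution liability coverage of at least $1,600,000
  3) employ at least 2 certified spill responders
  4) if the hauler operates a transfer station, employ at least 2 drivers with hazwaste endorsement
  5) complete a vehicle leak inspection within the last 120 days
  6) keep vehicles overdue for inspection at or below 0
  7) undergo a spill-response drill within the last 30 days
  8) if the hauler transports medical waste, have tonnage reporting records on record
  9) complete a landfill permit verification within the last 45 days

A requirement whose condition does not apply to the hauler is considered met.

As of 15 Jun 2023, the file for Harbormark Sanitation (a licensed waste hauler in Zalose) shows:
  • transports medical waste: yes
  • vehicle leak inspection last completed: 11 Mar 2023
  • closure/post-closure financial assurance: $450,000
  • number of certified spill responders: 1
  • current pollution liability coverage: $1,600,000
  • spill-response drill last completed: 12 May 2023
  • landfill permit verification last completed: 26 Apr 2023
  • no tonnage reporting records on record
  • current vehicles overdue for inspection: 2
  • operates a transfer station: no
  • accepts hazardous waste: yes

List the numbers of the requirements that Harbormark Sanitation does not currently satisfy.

1, 3, 6, 7, 8, 9

1. condition 'accepts hazardous waste' holds; closure/post-closure financial assurance $450,000 < $575,000 → not met
2. pollution liability coverage $1,600,000 ≥ $1,600,000 → met
3. certified spill responders 1 < 2 → not met
4. condition 'operates a transfer station' does not hold → requirement n/a → met
5. vehicle leak inspection 96 days ago vs limit 120 → met
6. vehicles overdue for inspection 2 > 0 → not met
7. spill-response drill 34 days ago vs limit 30 → not met
8. condition 'transports medical waste' holds; tonnage reporting records absent → not met
9. landfill permit verification 50 days ago vs limit 45 → not met
Not met: 1, 3, 6, 7, 8, 9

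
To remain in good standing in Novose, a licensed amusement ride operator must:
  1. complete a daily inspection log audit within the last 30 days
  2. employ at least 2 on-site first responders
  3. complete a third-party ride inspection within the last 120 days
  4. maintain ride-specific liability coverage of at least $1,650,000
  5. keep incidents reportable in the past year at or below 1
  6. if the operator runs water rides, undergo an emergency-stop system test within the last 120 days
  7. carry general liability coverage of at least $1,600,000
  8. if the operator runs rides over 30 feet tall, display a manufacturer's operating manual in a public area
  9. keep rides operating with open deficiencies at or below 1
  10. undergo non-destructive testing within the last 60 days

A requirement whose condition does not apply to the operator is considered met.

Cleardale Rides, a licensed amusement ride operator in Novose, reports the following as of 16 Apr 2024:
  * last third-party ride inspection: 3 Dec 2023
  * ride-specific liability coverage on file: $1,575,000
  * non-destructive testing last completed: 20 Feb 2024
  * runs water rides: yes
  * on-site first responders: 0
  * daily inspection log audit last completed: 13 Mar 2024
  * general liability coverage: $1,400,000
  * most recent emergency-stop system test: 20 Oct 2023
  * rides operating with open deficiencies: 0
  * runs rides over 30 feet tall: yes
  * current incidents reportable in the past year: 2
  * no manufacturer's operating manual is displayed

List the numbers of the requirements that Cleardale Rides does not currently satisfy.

1. daily inspection log audit 34 days ago vs limit 30 → not met
2. on-site first responders 0 < 2 → not met
3. third-party ride inspection 135 days ago vs limit 120 → not met
4. ride-specific liability coverage $1,575,000 < $1,650,000 → not met
5. incidents reportable in the past year 2 > 1 → not met
6. condition 'runs water rides' holds; emergency-stop system test 179 days ago vs limit 120 → not met
7. general liability coverage $1,400,000 < $1,600,000 → not met
8. condition 'runs rides over 30 feet tall' holds; manufacturer's operating manual absent → not met
9. rides operating with open deficiencies 0 ≤ 1 → met
10. non-destructive testing 56 days ago vs limit 60 → met
Not met: 1, 2, 3, 4, 5, 6, 7, 8

1, 2, 3, 4, 5, 6, 7, 8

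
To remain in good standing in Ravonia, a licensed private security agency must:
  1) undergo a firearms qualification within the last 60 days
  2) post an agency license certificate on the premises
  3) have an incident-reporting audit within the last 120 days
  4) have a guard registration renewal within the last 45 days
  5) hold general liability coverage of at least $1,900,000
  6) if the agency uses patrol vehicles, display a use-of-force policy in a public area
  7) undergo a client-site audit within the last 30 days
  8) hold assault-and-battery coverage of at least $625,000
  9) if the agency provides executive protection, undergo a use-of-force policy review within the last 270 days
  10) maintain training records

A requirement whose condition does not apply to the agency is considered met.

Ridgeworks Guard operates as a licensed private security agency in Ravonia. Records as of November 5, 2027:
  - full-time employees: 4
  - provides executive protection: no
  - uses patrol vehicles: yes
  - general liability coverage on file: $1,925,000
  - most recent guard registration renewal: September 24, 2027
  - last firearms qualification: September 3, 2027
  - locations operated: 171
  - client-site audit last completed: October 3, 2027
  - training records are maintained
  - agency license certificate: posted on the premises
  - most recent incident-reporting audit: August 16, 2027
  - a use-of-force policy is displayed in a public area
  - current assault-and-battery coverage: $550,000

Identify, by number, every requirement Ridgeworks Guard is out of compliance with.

1, 7, 8

1. firearms qualification 63 days ago vs limit 60 → not met
2. agency license certificate present → met
3. incident-reporting audit 81 days ago vs limit 120 → met
4. guard registration renewal 42 days ago vs limit 45 → met
5. general liability coverage $1,925,000 ≥ $1,900,000 → met
6. condition 'uses patrol vehicles' holds; use-of-force policy present → met
7. client-site audit 33 days ago vs limit 30 → not met
8. assault-and-battery coverage $550,000 < $625,000 → not met
9. condition 'provides executive protection' does not hold → requirement n/a → met
10. training records present → met
Not met: 1, 7, 8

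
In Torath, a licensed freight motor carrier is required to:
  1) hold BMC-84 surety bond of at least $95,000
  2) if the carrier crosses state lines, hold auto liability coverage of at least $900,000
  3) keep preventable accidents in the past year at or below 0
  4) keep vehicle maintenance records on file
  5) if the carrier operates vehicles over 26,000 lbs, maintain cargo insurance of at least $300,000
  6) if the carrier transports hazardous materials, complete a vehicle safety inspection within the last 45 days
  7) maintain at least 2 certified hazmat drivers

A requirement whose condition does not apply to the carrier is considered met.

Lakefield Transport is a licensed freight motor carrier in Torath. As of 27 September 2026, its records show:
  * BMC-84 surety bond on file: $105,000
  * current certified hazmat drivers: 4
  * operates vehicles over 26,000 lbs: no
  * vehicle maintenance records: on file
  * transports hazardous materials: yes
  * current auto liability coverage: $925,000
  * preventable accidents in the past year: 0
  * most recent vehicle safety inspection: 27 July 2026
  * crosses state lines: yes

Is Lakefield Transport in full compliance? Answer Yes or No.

1. BMC-84 surety bond $105,000 ≥ $95,000 → met
2. condition 'crosses state lines' holds; auto liability coverage $925,000 ≥ $900,000 → met
3. preventable accidents in the past year 0 ≤ 0 → met
4. vehicle maintenance records present → met
5. condition 'operates vehicles over 26,000 lbs' does not hold → requirement n/a → met
6. condition 'transports hazardous materials' holds; vehicle safety inspection 62 days ago vs limit 45 → not met
7. certified hazmat drivers 4 ≥ 2 → met
Not met: 6

No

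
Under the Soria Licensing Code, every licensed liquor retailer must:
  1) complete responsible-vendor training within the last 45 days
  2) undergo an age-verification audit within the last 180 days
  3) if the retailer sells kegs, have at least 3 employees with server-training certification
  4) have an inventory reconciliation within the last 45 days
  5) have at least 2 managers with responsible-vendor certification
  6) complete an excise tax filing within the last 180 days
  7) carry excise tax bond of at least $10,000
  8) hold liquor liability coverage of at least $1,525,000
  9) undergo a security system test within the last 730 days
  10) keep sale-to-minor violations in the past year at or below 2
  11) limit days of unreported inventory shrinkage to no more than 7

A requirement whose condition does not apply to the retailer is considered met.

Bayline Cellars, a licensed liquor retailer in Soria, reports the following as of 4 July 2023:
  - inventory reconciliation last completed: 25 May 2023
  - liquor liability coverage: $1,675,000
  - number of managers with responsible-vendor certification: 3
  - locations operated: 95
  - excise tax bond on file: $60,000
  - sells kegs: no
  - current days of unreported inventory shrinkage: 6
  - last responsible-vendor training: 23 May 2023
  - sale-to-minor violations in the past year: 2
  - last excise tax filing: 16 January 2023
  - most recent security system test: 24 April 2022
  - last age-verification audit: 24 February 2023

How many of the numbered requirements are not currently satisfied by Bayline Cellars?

0

1. responsible-vendor training 42 days ago vs limit 45 → met
2. age-verification audit 130 days ago vs limit 180 → met
3. condition 'sells kegs' does not hold → requirement n/a → met
4. inventory reconciliation 40 days ago vs limit 45 → met
5. managers with responsible-vendor certification 3 ≥ 2 → met
6. excise tax filing 169 days ago vs limit 180 → met
7. excise tax bond $60,000 ≥ $10,000 → met
8. liquor liability coverage $1,675,000 ≥ $1,525,000 → met
9. security system test 436 days ago vs limit 730 → met
10. sale-to-minor violations in the past year 2 ≤ 2 → met
11. days of unreported inventory shrinkage 6 ≤ 7 → met
Not met: 0 of 11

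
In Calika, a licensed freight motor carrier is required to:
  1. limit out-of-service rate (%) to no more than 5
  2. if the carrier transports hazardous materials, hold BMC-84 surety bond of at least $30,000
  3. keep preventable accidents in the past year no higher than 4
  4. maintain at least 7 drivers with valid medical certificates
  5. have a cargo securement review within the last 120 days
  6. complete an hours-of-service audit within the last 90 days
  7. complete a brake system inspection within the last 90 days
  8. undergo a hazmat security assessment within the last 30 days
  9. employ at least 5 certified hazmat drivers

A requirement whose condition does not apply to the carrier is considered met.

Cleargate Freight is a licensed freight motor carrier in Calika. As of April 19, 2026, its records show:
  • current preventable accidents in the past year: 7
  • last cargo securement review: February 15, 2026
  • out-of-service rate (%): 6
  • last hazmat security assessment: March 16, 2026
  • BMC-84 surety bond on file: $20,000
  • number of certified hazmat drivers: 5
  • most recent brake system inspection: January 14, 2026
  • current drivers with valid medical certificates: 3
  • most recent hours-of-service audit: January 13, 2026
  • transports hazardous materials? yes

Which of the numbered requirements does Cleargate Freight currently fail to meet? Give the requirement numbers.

1, 2, 3, 4, 6, 7, 8

1. out-of-service rate (%) 6 > 5 → not met
2. condition 'transports hazardous materials' holds; BMC-84 surety bond $20,000 < $30,000 → not met
3. preventable accidents in the past year 7 > 4 → not met
4. drivers with valid medical certificates 3 < 7 → not met
5. cargo securement review 63 days ago vs limit 120 → met
6. hours-of-service audit 96 days ago vs limit 90 → not met
7. brake system inspection 95 days ago vs limit 90 → not met
8. hazmat security assessment 34 days ago vs limit 30 → not met
9. certified hazmat drivers 5 ≥ 5 → met
Not met: 1, 2, 3, 4, 6, 7, 8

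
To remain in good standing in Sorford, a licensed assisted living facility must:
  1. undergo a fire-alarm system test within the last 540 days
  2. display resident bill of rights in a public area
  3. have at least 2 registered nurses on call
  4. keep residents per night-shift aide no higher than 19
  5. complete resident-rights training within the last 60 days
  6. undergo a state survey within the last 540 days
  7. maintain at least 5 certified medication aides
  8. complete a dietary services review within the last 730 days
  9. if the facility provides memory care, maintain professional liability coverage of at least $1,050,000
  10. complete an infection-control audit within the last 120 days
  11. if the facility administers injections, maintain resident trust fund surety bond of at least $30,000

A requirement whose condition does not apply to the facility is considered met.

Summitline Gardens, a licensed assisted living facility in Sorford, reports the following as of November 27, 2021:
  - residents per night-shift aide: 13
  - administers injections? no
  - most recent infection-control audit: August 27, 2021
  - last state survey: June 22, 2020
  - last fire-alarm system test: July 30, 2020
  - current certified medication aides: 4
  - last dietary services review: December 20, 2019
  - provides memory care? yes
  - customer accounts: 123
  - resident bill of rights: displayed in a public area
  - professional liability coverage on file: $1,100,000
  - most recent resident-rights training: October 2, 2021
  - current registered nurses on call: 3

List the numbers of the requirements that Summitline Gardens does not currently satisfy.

1. fire-alarm system test 485 days ago vs limit 540 → met
2. resident bill of rights present → met
3. registered nurses on call 3 ≥ 2 → met
4. residents per night-shift aide 13 ≤ 19 → met
5. resident-rights training 56 days ago vs limit 60 → met
6. state survey 523 days ago vs limit 540 → met
7. certified medication aides 4 < 5 → not met
8. dietary services review 708 days ago vs limit 730 → met
9. condition 'provides memory care' holds; professional liability coverage $1,100,000 ≥ $1,050,000 → met
10. infection-control audit 92 days ago vs limit 120 → met
11. condition 'administers injections' does not hold → requirement n/a → met
Not met: 7

7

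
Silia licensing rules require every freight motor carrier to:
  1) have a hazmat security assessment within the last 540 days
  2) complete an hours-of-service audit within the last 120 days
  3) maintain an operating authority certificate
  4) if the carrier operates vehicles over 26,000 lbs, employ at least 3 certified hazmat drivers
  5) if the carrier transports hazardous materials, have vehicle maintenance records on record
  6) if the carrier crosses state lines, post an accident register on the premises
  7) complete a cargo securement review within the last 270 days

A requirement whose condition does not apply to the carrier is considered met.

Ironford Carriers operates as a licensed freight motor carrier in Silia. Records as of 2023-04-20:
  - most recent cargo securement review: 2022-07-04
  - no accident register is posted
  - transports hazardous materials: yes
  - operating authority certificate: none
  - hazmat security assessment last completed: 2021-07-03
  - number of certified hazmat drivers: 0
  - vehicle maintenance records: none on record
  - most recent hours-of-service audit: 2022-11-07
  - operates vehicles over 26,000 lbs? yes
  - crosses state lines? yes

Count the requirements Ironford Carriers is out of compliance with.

7

1. hazmat security assessment 656 days ago vs limit 540 → not met
2. hours-of-service audit 164 days ago vs limit 120 → not met
3. operating authority certificate absent → not met
4. condition 'operates vehicles over 26,000 lbs' holds; certified hazmat drivers 0 < 3 → not met
5. condition 'transports hazardous materials' holds; vehicle maintenance records absent → not met
6. condition 'crosses state lines' holds; accident register absent → not met
7. cargo securement review 290 days ago vs limit 270 → not met
Not met: 7 of 7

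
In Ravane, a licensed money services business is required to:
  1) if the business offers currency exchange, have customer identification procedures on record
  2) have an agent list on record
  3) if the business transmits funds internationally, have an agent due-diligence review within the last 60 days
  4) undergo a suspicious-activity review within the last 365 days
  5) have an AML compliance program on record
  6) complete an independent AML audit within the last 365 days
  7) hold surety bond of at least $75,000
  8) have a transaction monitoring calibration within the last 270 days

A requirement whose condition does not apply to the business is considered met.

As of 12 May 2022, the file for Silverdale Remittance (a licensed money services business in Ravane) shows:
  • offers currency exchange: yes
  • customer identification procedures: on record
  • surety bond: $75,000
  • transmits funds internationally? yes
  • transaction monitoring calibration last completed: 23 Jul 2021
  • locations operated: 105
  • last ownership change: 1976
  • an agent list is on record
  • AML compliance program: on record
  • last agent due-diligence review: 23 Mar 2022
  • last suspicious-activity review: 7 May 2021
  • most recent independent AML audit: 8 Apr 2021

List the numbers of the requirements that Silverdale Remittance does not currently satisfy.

4, 6, 8

1. condition 'offers currency exchange' holds; customer identification procedures present → met
2. agent list present → met
3. condition 'transmits funds internationally' holds; agent due-diligence review 50 days ago vs limit 60 → met
4. suspicious-activity review 370 days ago vs limit 365 → not met
5. AML compliance program present → met
6. independent AML audit 399 days ago vs limit 365 → not met
7. surety bond $75,000 ≥ $75,000 → met
8. transaction monitoring calibration 293 days ago vs limit 270 → not met
Not met: 4, 6, 8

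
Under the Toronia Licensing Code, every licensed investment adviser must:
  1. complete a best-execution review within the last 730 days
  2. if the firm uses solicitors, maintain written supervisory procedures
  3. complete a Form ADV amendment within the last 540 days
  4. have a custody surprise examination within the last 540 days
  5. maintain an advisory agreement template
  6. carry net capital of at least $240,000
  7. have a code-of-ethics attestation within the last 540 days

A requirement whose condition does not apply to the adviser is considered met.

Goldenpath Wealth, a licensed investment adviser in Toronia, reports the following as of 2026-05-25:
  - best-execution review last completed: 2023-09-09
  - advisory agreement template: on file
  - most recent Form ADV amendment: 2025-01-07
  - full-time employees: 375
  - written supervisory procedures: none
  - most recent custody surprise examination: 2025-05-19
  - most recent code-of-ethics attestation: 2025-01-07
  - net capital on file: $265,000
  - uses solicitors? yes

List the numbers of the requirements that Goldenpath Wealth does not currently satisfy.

1. best-execution review 989 days ago vs limit 730 → not met
2. condition 'uses solicitors' holds; written supervisory procedures absent → not met
3. Form ADV amendment 503 days ago vs limit 540 → met
4. custody surprise examination 371 days ago vs limit 540 → met
5. advisory agreement template present → met
6. net capital $265,000 ≥ $240,000 → met
7. code-of-ethics attestation 503 days ago vs limit 540 → met
Not met: 1, 2

1, 2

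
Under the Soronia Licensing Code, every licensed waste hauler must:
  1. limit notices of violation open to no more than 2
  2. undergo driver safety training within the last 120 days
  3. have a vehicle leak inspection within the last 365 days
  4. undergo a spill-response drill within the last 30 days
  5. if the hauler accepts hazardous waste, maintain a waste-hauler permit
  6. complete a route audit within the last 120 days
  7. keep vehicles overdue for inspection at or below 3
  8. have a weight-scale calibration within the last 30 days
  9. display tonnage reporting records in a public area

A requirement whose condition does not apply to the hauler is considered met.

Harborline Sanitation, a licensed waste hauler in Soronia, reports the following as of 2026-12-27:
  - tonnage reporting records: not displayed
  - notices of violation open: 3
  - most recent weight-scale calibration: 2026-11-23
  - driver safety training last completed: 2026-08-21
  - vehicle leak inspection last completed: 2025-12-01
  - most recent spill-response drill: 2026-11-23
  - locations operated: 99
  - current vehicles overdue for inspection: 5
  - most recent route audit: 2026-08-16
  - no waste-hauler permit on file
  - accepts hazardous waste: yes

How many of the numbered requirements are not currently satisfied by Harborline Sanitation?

9

1. notices of violation open 3 > 2 → not met
2. driver safety training 128 days ago vs limit 120 → not met
3. vehicle leak inspection 391 days ago vs limit 365 → not met
4. spill-response drill 34 days ago vs limit 30 → not met
5. condition 'accepts hazardous waste' holds; waste-hauler permit absent → not met
6. route audit 133 days ago vs limit 120 → not met
7. vehicles overdue for inspection 5 > 3 → not met
8. weight-scale calibration 34 days ago vs limit 30 → not met
9. tonnage reporting records absent → not met
Not met: 9 of 9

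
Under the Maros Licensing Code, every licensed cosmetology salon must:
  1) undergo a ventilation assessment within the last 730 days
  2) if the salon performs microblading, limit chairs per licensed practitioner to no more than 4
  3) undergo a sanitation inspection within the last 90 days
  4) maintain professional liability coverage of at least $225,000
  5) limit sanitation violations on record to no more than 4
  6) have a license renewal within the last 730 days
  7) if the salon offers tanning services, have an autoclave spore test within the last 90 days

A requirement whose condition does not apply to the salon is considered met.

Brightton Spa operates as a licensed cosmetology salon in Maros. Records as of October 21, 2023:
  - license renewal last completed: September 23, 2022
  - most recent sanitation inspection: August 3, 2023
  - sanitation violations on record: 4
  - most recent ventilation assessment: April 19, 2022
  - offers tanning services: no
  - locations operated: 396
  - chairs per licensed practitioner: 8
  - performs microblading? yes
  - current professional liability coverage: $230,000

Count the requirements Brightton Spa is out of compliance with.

1. ventilation assessment 550 days ago vs limit 730 → met
2. condition 'performs microblading' holds; chairs per licensed practitioner 8 > 4 → not met
3. sanitation inspection 79 days ago vs limit 90 → met
4. professional liability coverage $230,000 ≥ $225,000 → met
5. sanitation violations on record 4 ≤ 4 → met
6. license renewal 393 days ago vs limit 730 → met
7. condition 'offers tanning services' does not hold → requirement n/a → met
Not met: 1 of 7

1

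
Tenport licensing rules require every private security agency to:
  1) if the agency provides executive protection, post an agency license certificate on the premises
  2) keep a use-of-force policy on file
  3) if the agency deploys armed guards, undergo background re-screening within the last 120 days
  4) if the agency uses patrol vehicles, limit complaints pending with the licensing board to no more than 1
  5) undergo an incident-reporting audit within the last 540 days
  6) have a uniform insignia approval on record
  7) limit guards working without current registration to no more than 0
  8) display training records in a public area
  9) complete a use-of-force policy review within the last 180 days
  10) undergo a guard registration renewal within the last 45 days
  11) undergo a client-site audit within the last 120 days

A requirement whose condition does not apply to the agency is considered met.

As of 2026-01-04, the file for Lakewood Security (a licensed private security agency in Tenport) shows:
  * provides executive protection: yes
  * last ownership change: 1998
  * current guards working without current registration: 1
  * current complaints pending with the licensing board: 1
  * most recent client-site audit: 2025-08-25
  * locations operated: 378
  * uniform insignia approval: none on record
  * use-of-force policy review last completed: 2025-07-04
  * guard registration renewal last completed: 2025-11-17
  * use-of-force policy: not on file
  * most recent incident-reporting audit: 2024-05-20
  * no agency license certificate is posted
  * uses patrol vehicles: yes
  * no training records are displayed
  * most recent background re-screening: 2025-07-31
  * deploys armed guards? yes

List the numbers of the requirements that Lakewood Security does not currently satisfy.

1. condition 'provides executive protection' holds; agency license certificate absent → not met
2. use-of-force policy absent → not met
3. condition 'deploys armed guards' holds; background re-screening 157 days ago vs limit 120 → not met
4. condition 'uses patrol vehicles' holds; complaints pending with the licensing board 1 ≤ 1 → met
5. incident-reporting audit 594 days ago vs limit 540 → not met
6. uniform insignia approval absent → not met
7. guards working without current registration 1 > 0 → not met
8. training records absent → not met
9. use-of-force policy review 184 days ago vs limit 180 → not met
10. guard registration renewal 48 days ago vs limit 45 → not met
11. client-site audit 132 days ago vs limit 120 → not met
Not met: 1, 2, 3, 5, 6, 7, 8, 9, 10, 11

1, 2, 3, 5, 6, 7, 8, 9, 10, 11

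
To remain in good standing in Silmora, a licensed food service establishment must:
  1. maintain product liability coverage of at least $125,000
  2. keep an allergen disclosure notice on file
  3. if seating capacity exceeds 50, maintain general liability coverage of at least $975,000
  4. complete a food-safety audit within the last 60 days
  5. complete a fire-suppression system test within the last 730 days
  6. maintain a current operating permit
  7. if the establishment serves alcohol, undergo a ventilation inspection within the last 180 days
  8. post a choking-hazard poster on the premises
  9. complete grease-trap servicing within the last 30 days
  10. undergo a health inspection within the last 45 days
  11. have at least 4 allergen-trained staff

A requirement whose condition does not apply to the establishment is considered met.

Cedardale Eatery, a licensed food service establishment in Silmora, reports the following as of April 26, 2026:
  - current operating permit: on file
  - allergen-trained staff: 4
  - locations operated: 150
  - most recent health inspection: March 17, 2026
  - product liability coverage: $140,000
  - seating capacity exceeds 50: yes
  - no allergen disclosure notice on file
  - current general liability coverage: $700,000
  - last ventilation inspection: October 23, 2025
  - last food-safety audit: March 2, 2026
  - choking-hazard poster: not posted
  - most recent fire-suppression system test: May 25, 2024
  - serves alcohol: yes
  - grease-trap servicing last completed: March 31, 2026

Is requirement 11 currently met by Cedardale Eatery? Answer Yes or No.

Yes

11. allergen-trained staff 4 ≥ 4 → met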